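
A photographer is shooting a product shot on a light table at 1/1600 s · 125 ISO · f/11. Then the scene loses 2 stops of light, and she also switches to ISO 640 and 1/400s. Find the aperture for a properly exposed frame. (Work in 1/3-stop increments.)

f/25

Scene light: 2 stops darker.
ISO: 125 → 160 → 200 → 250 → 320 → 400 → 500 → 640 — 2 1/3 stops higher (brighter).
Shutter speed: 1/1600 → 1/1250 → 1/1000 → 1/800 → 1/640 → 1/500 → 1/400 — 2 stops slower (brighter).
Net so far: 2 1/3 stops brighter. Aperture: f/11 → f/13 → f/14 → f/16 → f/18 → f/20 → f/22 → f/25.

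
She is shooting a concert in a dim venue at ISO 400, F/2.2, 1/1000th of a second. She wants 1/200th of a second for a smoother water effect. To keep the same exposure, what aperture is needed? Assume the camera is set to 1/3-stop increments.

Shutter speed: 1/1000 → 1/800 → 1/640 → 1/500 → 1/400 → 1/320 → 1/250 → 1/200 — 2 1/3 stops slower (brighter).
Need 2 1/3 stops darker from the aperture: f/2.2 → f/2.5 → f/2.8 → f/3.2 → f/3.5 → f/4 → f/4.5 → f/5.

f/5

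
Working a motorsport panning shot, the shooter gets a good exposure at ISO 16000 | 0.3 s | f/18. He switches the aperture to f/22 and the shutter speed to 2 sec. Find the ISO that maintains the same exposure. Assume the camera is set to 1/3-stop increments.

ISO 4000

Aperture: f/18 → f/20 → f/22 — 2/3 stop stopped down (darker).
Shutter speed: 0.3 → 0.4 → 0.5 → 0.6 → 0.8 → 1 → 1.3 → 1.6 → 2 — 2 2/3 stops longer (brighter).
Net change so far: 2 stops brighter. Offset with the ISO: 16000 → 12800 → 10000 → 8000 → 6400 → 5000 → 4000.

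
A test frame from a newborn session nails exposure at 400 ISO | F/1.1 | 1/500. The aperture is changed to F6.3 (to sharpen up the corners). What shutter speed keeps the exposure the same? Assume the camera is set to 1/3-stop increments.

Aperture: f/1.1 → f/1.2 → f/1.4 → f/1.6 → f/1.8 → f/2 → f/2.2 → f/2.5 → f/2.8 → f/3.2 → f/3.5 → f/4 → f/4.5 → f/5 → f/5.6 → f/6.3 — 5 stops stopped down (darker).
Need 5 stops brighter from the shutter speed: 1/500 → 1/400 → 1/320 → 1/250 → 1/200 → 1/160 → 1/125 → 1/100 → 1/80 → 1/60 → 1/50 → 1/40 → 1/30 → 1/25 → 1/20 → 1/15.

1/15s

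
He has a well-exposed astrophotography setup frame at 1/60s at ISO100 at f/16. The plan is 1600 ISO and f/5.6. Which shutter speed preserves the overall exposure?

1/8000s

ISO: 100 → 200 → 400 → 800 → 1600 — 4 stops higher (brighter).
Aperture: f/16 → f/11 → f/8 → f/5.6 — 3 stops opened up (brighter).
Net change so far: 7 stops brighter. Offset with the shutter speed: 1/60 → 1/125 → 1/250 → 1/500 → 1/1000 → 1/2000 → 1/4000 → 1/8000.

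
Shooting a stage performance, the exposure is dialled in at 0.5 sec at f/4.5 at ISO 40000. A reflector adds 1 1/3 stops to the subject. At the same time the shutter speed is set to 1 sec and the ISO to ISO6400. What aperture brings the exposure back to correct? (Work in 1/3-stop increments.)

f/4

Scene light: 1 1/3 stops brighter.
Shutter speed: 0.5 → 0.6 → 0.8 → 1 — 1 stop slower (brighter).
ISO: 40000 → 32000 → 25600 → 20000 → 16000 → 12800 → 10000 → 8000 → 6400 — 2 2/3 stops dropped (darker).
Net so far: 1/3 stop darker. Aperture: f/4.5 → f/4.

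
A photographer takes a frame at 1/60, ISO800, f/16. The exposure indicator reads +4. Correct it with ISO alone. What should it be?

ISO 50

Overexposed by 4 stops → need 4 stops darker.
ISO: 800 → 400 → 200 → 100 → 50.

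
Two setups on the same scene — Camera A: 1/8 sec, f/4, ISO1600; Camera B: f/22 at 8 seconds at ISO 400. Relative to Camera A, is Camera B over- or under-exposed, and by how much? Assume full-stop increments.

Aperture: f/4 → f/5.6 → f/8 → f/11 → f/16 → f/22 — 5 stops smaller aperture (darker).
Shutter speed: 1/8 → 1/4 → 1/2 → 1 → 2 → 4 → 8 — 6 stops longer (brighter).
ISO: 1600 → 800 → 400 — 2 stops dropped (darker).
Net: −5 +6 −2 = −1 stop.

1 stop darker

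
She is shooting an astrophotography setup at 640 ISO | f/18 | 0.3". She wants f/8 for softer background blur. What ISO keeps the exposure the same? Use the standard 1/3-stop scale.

Aperture: f/18 → f/16 → f/14 → f/13 → f/11 → f/10 → f/9 → f/8 — 2 1/3 stops opened up (brighter).
Need 2 1/3 stops darker from the ISO: 640 → 500 → 400 → 320 → 250 → 200 → 160 → 125.

ISO 125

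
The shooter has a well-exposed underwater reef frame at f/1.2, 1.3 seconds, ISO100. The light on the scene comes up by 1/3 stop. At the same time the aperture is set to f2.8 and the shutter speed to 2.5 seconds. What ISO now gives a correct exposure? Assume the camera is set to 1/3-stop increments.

Scene light: 1/3 stop brighter.
Aperture: f/1.2 → f/1.4 → f/1.6 → f/1.8 → f/2 → f/2.2 → f/2.5 → f/2.8 — 2 1/3 stops narrower (darker).
Shutter speed: 1.3 → 1.6 → 2 → 2.5 — 1 stop longer (brighter).
Net so far: 1 stop darker. ISO: 100 → 125 → 160 → 200.

ISO 200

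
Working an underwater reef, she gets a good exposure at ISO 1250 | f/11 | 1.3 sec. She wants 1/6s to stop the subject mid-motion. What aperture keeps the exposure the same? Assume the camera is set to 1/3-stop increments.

f/4

Shutter speed: 1.3 → 1 → 0.8 → 0.6 → 0.5 → 0.4 → 0.3 → 1/4 → 1/5 → 1/6 — 3 stops faster (darker).
Need 3 stops brighter from the aperture: f/11 → f/10 → f/9 → f/8 → f/7.1 → f/6.3 → f/5.6 → f/5 → f/4.5 → f/4.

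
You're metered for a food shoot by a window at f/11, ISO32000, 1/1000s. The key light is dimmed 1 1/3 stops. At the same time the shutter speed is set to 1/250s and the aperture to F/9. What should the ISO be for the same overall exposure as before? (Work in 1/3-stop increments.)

ISO 12800

Scene light: 1 1/3 stops darker.
Shutter speed: 1/1000 → 1/800 → 1/640 → 1/500 → 1/400 → 1/320 → 1/250 — 2 stops slower (brighter).
Aperture: f/11 → f/10 → f/9 — 2/3 stop opened up (brighter).
Net so far: 1 1/3 stops brighter. ISO: 32000 → 25600 → 20000 → 16000 → 12800.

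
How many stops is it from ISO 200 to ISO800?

2 stops

200 → 400 → 800 — count the steps: 2 stops.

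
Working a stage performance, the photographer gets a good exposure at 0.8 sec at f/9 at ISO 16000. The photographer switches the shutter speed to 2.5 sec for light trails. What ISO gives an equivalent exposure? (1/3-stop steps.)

Shutter speed: 0.8 → 1 → 1.3 → 1.6 → 2 → 2.5 — 1 2/3 stops longer (brighter).
Need 1 2/3 stops darker from the ISO: 16000 → 12800 → 10000 → 8000 → 6400 → 5000.

ISO 5000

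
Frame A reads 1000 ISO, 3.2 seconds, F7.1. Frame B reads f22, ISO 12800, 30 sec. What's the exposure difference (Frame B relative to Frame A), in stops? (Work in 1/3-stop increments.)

3 2/3 stops brighter

Aperture: f/7.1 → f/8 → f/9 → f/10 → f/11 → f/13 → f/14 → f/16 → f/18 → f/20 → f/22 — 3 1/3 stops stopped down (darker).
Shutter speed: 3.2 → 4 → 5 → 6 → 8 → 10 → 13 → 15 → 20 → 25 → 30 — 3 1/3 stops slower (brighter).
ISO: 1000 → 1250 → 1600 → 2000 → 2500 → 3200 → 4000 → 5000 → 6400 → 8000 → 10000 → 12800 — 3 2/3 stops higher (brighter).
Net: −3 1/3 +3 1/3 +3 2/3 = +3 2/3 stops.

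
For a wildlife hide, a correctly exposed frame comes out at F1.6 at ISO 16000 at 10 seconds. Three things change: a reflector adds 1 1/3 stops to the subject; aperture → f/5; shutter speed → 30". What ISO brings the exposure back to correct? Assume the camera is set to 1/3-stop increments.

ISO 20000

Scene light: 1 1/3 stops brighter.
Aperture: f/1.6 → f/1.8 → f/2 → f/2.2 → f/2.5 → f/2.8 → f/3.2 → f/3.5 → f/4 → f/4.5 → f/5 — 3 1/3 stops smaller aperture (darker).
Shutter speed: 10 → 13 → 15 → 20 → 25 → 30 — 1 2/3 stops longer (brighter).
Net so far: 1/3 stop darker. ISO: 16000 → 20000.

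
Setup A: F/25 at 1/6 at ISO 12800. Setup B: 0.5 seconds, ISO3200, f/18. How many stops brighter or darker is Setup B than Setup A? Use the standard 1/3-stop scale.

2/3 stop brighter

Aperture: f/25 → f/22 → f/20 → f/18 — 1 stop larger aperture (brighter).
Shutter speed: 1/6 → 1/5 → 1/4 → 0.3 → 0.4 → 0.5 — 1 2/3 stops slower (brighter).
ISO: 12800 → 10000 → 8000 → 6400 → 5000 → 4000 → 3200 — 2 stops dropped (darker).
Net: +1 +1 2/3 −2 = +2/3 stops.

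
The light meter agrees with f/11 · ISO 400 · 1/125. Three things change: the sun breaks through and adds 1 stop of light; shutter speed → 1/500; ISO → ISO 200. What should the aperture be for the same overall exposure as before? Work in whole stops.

Scene light: 1 stop brighter.
Shutter speed: 1/125 → 1/250 → 1/500 — 2 stops faster (darker).
ISO: 400 → 200 — 1 stop dropped (darker).
Net so far: 2 stops darker. Aperture: f/11 → f/8 → f/5.6.

f/5.6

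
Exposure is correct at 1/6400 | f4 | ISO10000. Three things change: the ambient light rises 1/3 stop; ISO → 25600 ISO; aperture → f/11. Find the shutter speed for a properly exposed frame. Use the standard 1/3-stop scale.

Scene light: 1/3 stop brighter.
ISO: 10000 → 12800 → 16000 → 20000 → 25600 — 1 1/3 stops raised (brighter).
Aperture: f/4 → f/4.5 → f/5 → f/5.6 → f/6.3 → f/7.1 → f/8 → f/9 → f/10 → f/11 — 3 stops stopped down (darker).
Net so far: 1 1/3 stops darker. Shutter speed: 1/6400 → 1/5000 → 1/4000 → 1/3200 → 1/2500.

1/2500s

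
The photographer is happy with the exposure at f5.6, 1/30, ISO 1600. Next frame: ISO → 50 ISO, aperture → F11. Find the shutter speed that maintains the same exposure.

ISO: 1600 → 800 → 400 → 200 → 100 → 50 — 5 stops lower (darker).
Aperture: f/5.6 → f/8 → f/11 — 2 stops stopped down (darker).
Net change so far: 7 stops darker. Offset with the shutter speed: 1/30 → 1/15 → 1/8 → 1/4 → 1/2 → 1 → 2 → 4.

4 s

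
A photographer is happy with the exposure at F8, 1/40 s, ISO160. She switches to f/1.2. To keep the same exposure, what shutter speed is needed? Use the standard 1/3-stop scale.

1/1600s

Aperture: f/8 → f/7.1 → f/6.3 → f/5.6 → f/5 → f/4.5 → f/4 → f/3.5 → f/3.2 → f/2.8 → f/2.5 → f/2.2 → f/2 → f/1.8 → f/1.6 → f/1.4 → f/1.2 — 5 1/3 stops wider (brighter).
Need 5 1/3 stops darker from the shutter speed: 1/40 → 1/50 → 1/60 → 1/80 → 1/100 → 1/125 → 1/160 → 1/200 → 1/250 → 1/320 → 1/400 → 1/500 → 1/640 → 1/800 → 1/1000 → 1/1250 → 1/1600.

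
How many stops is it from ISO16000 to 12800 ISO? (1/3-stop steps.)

1/3 stop

16000 → 12800 — count the steps: 1 third-stops = 1/3 stop.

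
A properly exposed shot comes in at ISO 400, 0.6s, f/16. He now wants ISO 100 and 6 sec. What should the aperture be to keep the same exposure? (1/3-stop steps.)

f/25

ISO: 400 → 320 → 250 → 200 → 160 → 125 → 100 — 2 stops dropped (darker).
Shutter speed: 0.6 → 0.8 → 1 → 1.3 → 1.6 → 2 → 2.5 → 3.2 → 4 → 5 → 6 — 3 1/3 stops slower (brighter).
Net change so far: 1 1/3 stops brighter. Offset with the aperture: f/16 → f/18 → f/20 → f/22 → f/25.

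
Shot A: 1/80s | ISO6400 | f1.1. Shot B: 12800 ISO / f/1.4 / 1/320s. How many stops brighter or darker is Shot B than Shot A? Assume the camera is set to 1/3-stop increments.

Aperture: f/1.1 → f/1.2 → f/1.4 — 2/3 stop narrower (darker).
Shutter speed: 1/80 → 1/100 → 1/125 → 1/160 → 1/200 → 1/250 → 1/320 — 2 stops shorter (darker).
ISO: 6400 → 8000 → 10000 → 12800 — 1 stop higher (brighter).
Net: −2/3 −2 +1 = −1 2/3 stops.

1 2/3 stops darker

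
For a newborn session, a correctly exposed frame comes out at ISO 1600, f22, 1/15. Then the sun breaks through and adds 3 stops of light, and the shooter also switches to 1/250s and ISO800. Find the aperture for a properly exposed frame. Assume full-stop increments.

f/11

Scene light: 3 stops brighter.
Shutter speed: 1/15 → 1/30 → 1/60 → 1/125 → 1/250 — 4 stops shorter (darker).
ISO: 1600 → 800 — 1 stop lower (darker).
Net so far: 2 stops darker. Aperture: f/22 → f/16 → f/11.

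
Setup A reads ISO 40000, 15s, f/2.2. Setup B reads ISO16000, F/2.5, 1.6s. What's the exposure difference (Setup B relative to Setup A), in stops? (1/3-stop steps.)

Aperture: f/2.2 → f/2.5 — 1/3 stop stopped down (darker).
Shutter speed: 15 → 13 → 10 → 8 → 6 → 5 → 4 → 3.2 → 2.5 → 2 → 1.6 — 3 1/3 stops shorter (darker).
ISO: 40000 → 32000 → 25600 → 20000 → 16000 — 1 1/3 stops lower (darker).
Net: −1/3 −3 1/3 −1 1/3 = −5 stops.

5 stops darker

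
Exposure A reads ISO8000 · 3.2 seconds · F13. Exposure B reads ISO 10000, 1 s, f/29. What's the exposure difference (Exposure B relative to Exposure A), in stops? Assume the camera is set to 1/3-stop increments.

Aperture: f/13 → f/14 → f/16 → f/18 → f/20 → f/22 → f/25 → f/29 — 2 1/3 stops stopped down (darker).
Shutter speed: 3.2 → 2.5 → 2 → 1.6 → 1.3 → 1 — 1 2/3 stops shorter (darker).
ISO: 8000 → 10000 — 1/3 stop raised (brighter).
Net: −2 1/3 −1 2/3 +1/3 = −3 2/3 stops.

3 2/3 stops darker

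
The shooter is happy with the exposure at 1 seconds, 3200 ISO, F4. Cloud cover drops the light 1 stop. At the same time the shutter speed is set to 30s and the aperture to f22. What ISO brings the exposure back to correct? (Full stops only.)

ISO 6400

Scene light: 1 stop darker.
Shutter speed: 1 → 2 → 4 → 8 → 15 → 30 — 5 stops longer (brighter).
Aperture: f/4 → f/5.6 → f/8 → f/11 → f/16 → f/22 — 5 stops smaller aperture (darker).
Net so far: 1 stop darker. ISO: 3200 → 6400.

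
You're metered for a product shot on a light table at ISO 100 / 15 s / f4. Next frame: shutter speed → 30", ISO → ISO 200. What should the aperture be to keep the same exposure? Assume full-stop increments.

Shutter speed: 15 → 30 — 1 stop slower (brighter).
ISO: 100 → 200 — 1 stop higher (brighter).
Net change so far: 2 stops brighter. Offset with the aperture: f/4 → f/5.6 → f/8.

f/8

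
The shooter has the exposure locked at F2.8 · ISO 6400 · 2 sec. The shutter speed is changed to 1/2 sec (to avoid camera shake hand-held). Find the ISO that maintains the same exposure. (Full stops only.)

Shutter speed: 2 → 1 → 1/2 — 2 stops shorter (darker).
Need 2 stops brighter from the ISO: 6400 → 12800 → 25600.

ISO 25600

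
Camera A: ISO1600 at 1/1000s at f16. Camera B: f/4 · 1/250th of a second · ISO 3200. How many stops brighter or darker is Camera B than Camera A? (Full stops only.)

7 stops brighter

Aperture: f/16 → f/11 → f/8 → f/5.6 → f/4 — 4 stops wider (brighter).
Shutter speed: 1/1000 → 1/500 → 1/250 — 2 stops longer (brighter).
ISO: 1600 → 3200 — 1 stop higher (brighter).
Net: +4 +2 +1 = +7 stops.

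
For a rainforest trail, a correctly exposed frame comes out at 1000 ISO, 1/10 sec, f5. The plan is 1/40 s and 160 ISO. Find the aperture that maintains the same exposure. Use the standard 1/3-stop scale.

Shutter speed: 1/10 → 1/13 → 1/15 → 1/20 → 1/25 → 1/30 → 1/40 — 2 stops shorter (darker).
ISO: 1000 → 800 → 640 → 500 → 400 → 320 → 250 → 200 → 160 — 2 2/3 stops lower (darker).
Net change so far: 4 2/3 stops darker. Offset with the aperture: f/5 → f/4.5 → f/4 → f/3.5 → f/3.2 → f/2.8 → f/2.5 → f/2.2 → f/2 → f/1.8 → f/1.6 → f/1.4 → f/1.2 → f/1.1 → f/1.0.

f/1.0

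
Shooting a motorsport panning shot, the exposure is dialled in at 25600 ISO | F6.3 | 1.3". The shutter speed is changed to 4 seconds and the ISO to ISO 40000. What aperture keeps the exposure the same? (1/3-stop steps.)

f/14

Shutter speed: 1.3 → 1.6 → 2 → 2.5 → 3.2 → 4 — 1 2/3 stops longer (brighter).
ISO: 25600 → 32000 → 40000 — 2/3 stop raised (brighter).
Net change so far: 2 1/3 stops brighter. Offset with the aperture: f/6.3 → f/7.1 → f/8 → f/9 → f/10 → f/11 → f/13 → f/14.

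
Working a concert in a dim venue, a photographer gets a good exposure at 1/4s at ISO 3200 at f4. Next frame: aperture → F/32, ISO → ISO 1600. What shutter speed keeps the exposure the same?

Aperture: f/4 → f/5.6 → f/8 → f/11 → f/16 → f/22 → f/32 — 6 stops narrower (darker).
ISO: 3200 → 1600 — 1 stop lower (darker).
Net change so far: 7 stops darker. Offset with the shutter speed: 1/4 → 1/2 → 1 → 2 → 4 → 8 → 15 → 30.

30 s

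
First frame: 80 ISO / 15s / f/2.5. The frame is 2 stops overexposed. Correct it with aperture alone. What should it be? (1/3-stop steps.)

f/5

Overexposed by 2 stops → need 2 stops darker.
Aperture: f/2.5 → f/2.8 → f/3.2 → f/3.5 → f/4 → f/4.5 → f/5.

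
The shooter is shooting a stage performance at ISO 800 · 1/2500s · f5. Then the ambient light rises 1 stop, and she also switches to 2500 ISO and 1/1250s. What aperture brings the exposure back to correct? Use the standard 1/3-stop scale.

f/18

Scene light: 1 stop brighter.
ISO: 800 → 1000 → 1250 → 1600 → 2000 → 2500 — 1 2/3 stops higher (brighter).
Shutter speed: 1/2500 → 1/2000 → 1/1600 → 1/1250 — 1 stop slower (brighter).
Net so far: 3 2/3 stops brighter. Aperture: f/5 → f/5.6 → f/6.3 → f/7.1 → f/8 → f/9 → f/10 → f/11 → f/13 → f/14 → f/16 → f/18.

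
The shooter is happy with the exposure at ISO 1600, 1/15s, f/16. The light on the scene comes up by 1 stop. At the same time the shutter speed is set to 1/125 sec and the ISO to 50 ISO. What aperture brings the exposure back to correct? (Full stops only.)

f/1.4

Scene light: 1 stop brighter.
Shutter speed: 1/15 → 1/30 → 1/60 → 1/125 — 3 stops shorter (darker).
ISO: 1600 → 800 → 400 → 200 → 100 → 50 — 5 stops lower (darker).
Net so far: 7 stops darker. Aperture: f/16 → f/11 → f/8 → f/5.6 → f/4 → f/2.8 → f/2 → f/1.4.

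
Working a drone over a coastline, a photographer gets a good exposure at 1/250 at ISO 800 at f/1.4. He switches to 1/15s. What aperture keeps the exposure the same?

Shutter speed: 1/250 → 1/125 → 1/60 → 1/30 → 1/15 — 4 stops longer (brighter).
Need 4 stops darker from the aperture: f/1.4 → f/2 → f/2.8 → f/4 → f/5.6.

f/5.6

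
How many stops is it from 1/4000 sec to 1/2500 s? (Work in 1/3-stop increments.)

2/3 stop

1/4000 → 1/3200 → 1/2500 — count the steps: 2 third-stops = 2/3 stop.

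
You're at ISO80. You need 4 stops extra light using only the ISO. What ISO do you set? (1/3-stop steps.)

ISO 1250

ISO: 80 → 100 → 125 → 160 → 200 → 250 → 320 → 400 → 500 → 640 → 800 → 1000 → 1250 — 4 stops higher (brighter).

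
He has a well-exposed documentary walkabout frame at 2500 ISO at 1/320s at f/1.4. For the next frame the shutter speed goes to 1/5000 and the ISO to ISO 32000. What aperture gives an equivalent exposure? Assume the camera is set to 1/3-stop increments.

Shutter speed: 1/320 → 1/400 → 1/500 → 1/640 → 1/800 → 1/1000 → 1/1250 → 1/1600 → 1/2000 → 1/2500 → 1/3200 → 1/4000 → 1/5000 — 4 stops faster (darker).
ISO: 2500 → 3200 → 4000 → 5000 → 6400 → 8000 → 10000 → 12800 → 16000 → 20000 → 25600 → 32000 — 3 2/3 stops higher (brighter).
Net change so far: 1/3 stop darker. Offset with the aperture: f/1.4 → f/1.2.

f/1.2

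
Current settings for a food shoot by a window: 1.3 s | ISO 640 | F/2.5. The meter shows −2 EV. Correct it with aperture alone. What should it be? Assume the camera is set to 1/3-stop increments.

f/1.2

Underexposed by 2 stops → need 2 stops brighter.
Aperture: f/2.5 → f/2.2 → f/2 → f/1.8 → f/1.6 → f/1.4 → f/1.2.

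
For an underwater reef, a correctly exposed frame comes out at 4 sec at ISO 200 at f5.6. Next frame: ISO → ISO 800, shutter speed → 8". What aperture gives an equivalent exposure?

ISO: 200 → 400 → 800 — 2 stops raised (brighter).
Shutter speed: 4 → 8 — 1 stop slower (brighter).
Net change so far: 3 stops brighter. Offset with the aperture: f/5.6 → f/8 → f/11 → f/16.

f/16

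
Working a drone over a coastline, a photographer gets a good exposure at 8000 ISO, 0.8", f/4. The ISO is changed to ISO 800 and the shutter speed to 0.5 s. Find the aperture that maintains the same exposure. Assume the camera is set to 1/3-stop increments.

f/1.0

ISO: 8000 → 6400 → 5000 → 4000 → 3200 → 2500 → 2000 → 1600 → 1250 → 1000 → 800 — 3 1/3 stops lower (darker).
Shutter speed: 0.8 → 0.6 → 0.5 — 2/3 stop faster (darker).
Net change so far: 4 stops darker. Offset with the aperture: f/4 → f/3.5 → f/3.2 → f/2.8 → f/2.5 → f/2.2 → f/2 → f/1.8 → f/1.6 → f/1.4 → f/1.2 → f/1.1 → f/1.0.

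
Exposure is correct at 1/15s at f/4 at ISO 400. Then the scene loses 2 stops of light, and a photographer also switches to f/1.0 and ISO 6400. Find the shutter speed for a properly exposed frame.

Scene light: 2 stops darker.
Aperture: f/4 → f/2.8 → f/2 → f/1.4 → f/1.0 — 4 stops wider (brighter).
ISO: 400 → 800 → 1600 → 3200 → 6400 — 4 stops raised (brighter).
Net so far: 6 stops brighter. Shutter speed: 1/15 → 1/30 → 1/60 → 1/125 → 1/250 → 1/500 → 1/1000.

1/1000s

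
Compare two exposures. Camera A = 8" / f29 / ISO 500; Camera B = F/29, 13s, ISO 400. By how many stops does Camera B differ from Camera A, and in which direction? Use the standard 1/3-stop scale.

Aperture: unchanged.
Shutter speed: 8 → 10 → 13 — 2/3 stop longer (brighter).
ISO: 500 → 400 — 1/3 stop dropped (darker).
Net: +2/3 −1/3 = +1/3 stops.

1/3 stop brighter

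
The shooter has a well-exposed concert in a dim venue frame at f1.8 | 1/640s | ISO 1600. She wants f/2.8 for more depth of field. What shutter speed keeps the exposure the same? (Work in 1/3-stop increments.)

Aperture: f/1.8 → f/2 → f/2.2 → f/2.5 → f/2.8 — 1 1/3 stops smaller aperture (darker).
Need 1 1/3 stops brighter from the shutter speed: 1/640 → 1/500 → 1/400 → 1/320 → 1/250.

1/250s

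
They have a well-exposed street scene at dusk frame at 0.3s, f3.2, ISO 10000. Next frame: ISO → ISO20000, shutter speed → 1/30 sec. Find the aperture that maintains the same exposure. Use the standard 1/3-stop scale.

ISO: 10000 → 12800 → 16000 → 20000 — 1 stop raised (brighter).
Shutter speed: 0.3 → 1/4 → 1/5 → 1/6 → 1/8 → 1/10 → 1/13 → 1/15 → 1/20 → 1/25 → 1/30 — 3 1/3 stops faster (darker).
Net change so far: 2 1/3 stops darker. Offset with the aperture: f/3.2 → f/2.8 → f/2.5 → f/2.2 → f/2 → f/1.8 → f/1.6 → f/1.4.

f/1.4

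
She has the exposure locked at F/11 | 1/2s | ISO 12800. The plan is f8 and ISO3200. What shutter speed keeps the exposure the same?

1 s

Aperture: f/11 → f/8 — 1 stop wider (brighter).
ISO: 12800 → 6400 → 3200 — 2 stops lower (darker).
Net change so far: 1 stop darker. Offset with the shutter speed: 1/2 → 1.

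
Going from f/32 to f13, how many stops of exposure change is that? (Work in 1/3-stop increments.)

2 2/3 stops

f/32 → f/29 → f/25 → f/22 → f/20 → f/18 → f/16 → f/14 → f/13 — count the steps: 8 third-stops = 2 2/3 stops.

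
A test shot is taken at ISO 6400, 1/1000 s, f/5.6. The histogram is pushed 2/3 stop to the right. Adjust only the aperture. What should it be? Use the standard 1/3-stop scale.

Overexposed by 2/3 stop → need 2/3 stop darker.
Aperture: f/5.6 → f/6.3 → f/7.1.

f/7.1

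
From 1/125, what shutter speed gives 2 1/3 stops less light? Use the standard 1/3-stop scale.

1/640s

Shutter speed: 1/125 → 1/160 → 1/200 → 1/250 → 1/320 → 1/400 → 1/500 → 1/640 — 2 1/3 stops shorter (darker).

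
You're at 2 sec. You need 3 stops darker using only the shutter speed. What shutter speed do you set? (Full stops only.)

Shutter speed: 2 → 1 → 1/2 → 1/4 — 3 stops faster (darker).

1/4s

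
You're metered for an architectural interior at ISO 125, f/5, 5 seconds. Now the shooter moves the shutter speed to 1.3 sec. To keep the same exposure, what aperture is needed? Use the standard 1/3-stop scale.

Shutter speed: 5 → 4 → 3.2 → 2.5 → 2 → 1.6 → 1.3 — 2 stops faster (darker).
Need 2 stops brighter from the aperture: f/5 → f/4.5 → f/4 → f/3.5 → f/3.2 → f/2.8 → f/2.5.

f/2.5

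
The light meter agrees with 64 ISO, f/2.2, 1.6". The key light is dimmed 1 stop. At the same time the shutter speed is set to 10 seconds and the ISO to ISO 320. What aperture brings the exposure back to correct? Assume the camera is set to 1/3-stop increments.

f/9

Scene light: 1 stop darker.
Shutter speed: 1.6 → 2 → 2.5 → 3.2 → 4 → 5 → 6 → 8 → 10 — 2 2/3 stops slower (brighter).
ISO: 64 → 80 → 100 → 125 → 160 → 200 → 250 → 320 — 2 1/3 stops higher (brighter).
Net so far: 4 stops brighter. Aperture: f/2.2 → f/2.5 → f/2.8 → f/3.2 → f/3.5 → f/4 → f/4.5 → f/5 → f/5.6 → f/6.3 → f/7.1 → f/8 → f/9.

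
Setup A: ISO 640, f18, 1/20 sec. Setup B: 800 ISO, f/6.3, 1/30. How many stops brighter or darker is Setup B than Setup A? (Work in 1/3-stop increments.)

2 2/3 stops brighter

Aperture: f/18 → f/16 → f/14 → f/13 → f/11 → f/10 → f/9 → f/8 → f/7.1 → f/6.3 — 3 stops larger aperture (brighter).
Shutter speed: 1/20 → 1/25 → 1/30 — 2/3 stop faster (darker).
ISO: 640 → 800 — 1/3 stop higher (brighter).
Net: +3 −2/3 +1/3 = +2 2/3 stops.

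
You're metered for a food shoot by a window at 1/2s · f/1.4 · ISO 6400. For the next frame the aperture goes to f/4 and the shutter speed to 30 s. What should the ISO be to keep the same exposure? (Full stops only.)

ISO 800

Aperture: f/1.4 → f/2 → f/2.8 → f/4 — 3 stops narrower (darker).
Shutter speed: 1/2 → 1 → 2 → 4 → 8 → 15 → 30 — 6 stops longer (brighter).
Net change so far: 3 stops brighter. Offset with the ISO: 6400 → 3200 → 1600 → 800.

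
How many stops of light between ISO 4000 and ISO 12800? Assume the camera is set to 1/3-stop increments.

4000 → 5000 → 6400 → 8000 → 10000 → 12800 — count the steps: 5 third-stops = 1 2/3 stops.

1 2/3 stops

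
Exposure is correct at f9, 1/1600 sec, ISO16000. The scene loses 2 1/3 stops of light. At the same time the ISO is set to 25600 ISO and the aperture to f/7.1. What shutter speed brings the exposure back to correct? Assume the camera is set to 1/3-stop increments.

1/800s

Scene light: 2 1/3 stops darker.
ISO: 16000 → 20000 → 25600 — 2/3 stop raised (brighter).
Aperture: f/9 → f/8 → f/7.1 — 2/3 stop wider (brighter).
Net so far: 1 stop darker. Shutter speed: 1/1600 → 1/1250 → 1/1000 → 1/800.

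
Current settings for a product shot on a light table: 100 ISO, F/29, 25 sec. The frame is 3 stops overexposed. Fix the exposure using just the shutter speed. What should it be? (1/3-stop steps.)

Overexposed by 3 stops → need 3 stops darker.
Shutter speed: 25 → 20 → 15 → 13 → 10 → 8 → 6 → 5 → 4 → 3.2.

3.2 s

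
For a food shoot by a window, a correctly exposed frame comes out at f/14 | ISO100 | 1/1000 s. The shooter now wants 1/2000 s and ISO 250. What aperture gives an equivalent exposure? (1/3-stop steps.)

f/16

Shutter speed: 1/1000 → 1/1250 → 1/1600 → 1/2000 — 1 stop shorter (darker).
ISO: 100 → 125 → 160 → 200 → 250 — 1 1/3 stops higher (brighter).
Net change so far: 1/3 stop brighter. Offset with the aperture: f/14 → f/16.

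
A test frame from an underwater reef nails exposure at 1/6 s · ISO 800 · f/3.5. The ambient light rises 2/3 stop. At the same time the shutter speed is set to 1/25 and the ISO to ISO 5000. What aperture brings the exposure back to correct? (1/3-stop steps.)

f/5.6

Scene light: 2/3 stop brighter.
Shutter speed: 1/6 → 1/8 → 1/10 → 1/13 → 1/15 → 1/20 → 1/25 — 2 stops faster (darker).
ISO: 800 → 1000 → 1250 → 1600 → 2000 → 2500 → 3200 → 4000 → 5000 — 2 2/3 stops raised (brighter).
Net so far: 1 1/3 stops brighter. Aperture: f/3.5 → f/4 → f/4.5 → f/5 → f/5.6.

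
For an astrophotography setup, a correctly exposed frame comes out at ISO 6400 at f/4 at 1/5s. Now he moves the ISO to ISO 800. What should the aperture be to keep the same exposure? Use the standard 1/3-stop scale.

f/1.4

ISO: 6400 → 5000 → 4000 → 3200 → 2500 → 2000 → 1600 → 1250 → 1000 → 800 — 3 stops dropped (darker).
Need 3 stops brighter from the aperture: f/4 → f/3.5 → f/3.2 → f/2.8 → f/2.5 → f/2.2 → f/2 → f/1.8 → f/1.6 → f/1.4.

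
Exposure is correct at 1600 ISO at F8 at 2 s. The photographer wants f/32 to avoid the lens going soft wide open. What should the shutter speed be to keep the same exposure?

30 s

Aperture: f/8 → f/11 → f/16 → f/22 → f/32 — 4 stops stopped down (darker).
Need 4 stops brighter from the shutter speed: 2 → 4 → 8 → 15 → 30.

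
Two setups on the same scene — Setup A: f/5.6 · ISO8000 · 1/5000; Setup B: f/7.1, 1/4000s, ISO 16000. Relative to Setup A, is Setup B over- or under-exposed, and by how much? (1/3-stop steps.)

2/3 stop brighter

Aperture: f/5.6 → f/6.3 → f/7.1 — 2/3 stop narrower (darker).
Shutter speed: 1/5000 → 1/4000 — 1/3 stop longer (brighter).
ISO: 8000 → 10000 → 12800 → 16000 — 1 stop raised (brighter).
Net: −2/3 +1/3 +1 = +2/3 stops.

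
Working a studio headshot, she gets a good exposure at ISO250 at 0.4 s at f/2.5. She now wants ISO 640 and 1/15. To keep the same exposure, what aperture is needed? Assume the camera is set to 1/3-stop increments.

ISO: 250 → 320 → 400 → 500 → 640 — 1 1/3 stops higher (brighter).
Shutter speed: 0.4 → 0.3 → 1/4 → 1/5 → 1/6 → 1/8 → 1/10 → 1/13 → 1/15 — 2 2/3 stops faster (darker).
Net change so far: 1 1/3 stops darker. Offset with the aperture: f/2.5 → f/2.2 → f/2 → f/1.8 → f/1.6.

f/1.6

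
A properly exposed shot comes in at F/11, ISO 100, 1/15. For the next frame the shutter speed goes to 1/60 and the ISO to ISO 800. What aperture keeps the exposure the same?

Shutter speed: 1/15 → 1/30 → 1/60 — 2 stops faster (darker).
ISO: 100 → 200 → 400 → 800 — 3 stops higher (brighter).
Net change so far: 1 stop brighter. Offset with the aperture: f/11 → f/16.

f/16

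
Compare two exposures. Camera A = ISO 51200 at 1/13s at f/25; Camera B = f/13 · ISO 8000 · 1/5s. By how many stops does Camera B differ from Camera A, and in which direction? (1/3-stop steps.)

Aperture: f/25 → f/22 → f/20 → f/18 → f/16 → f/14 → f/13 — 2 stops wider (brighter).
Shutter speed: 1/13 → 1/10 → 1/8 → 1/6 → 1/5 — 1 1/3 stops slower (brighter).
ISO: 51200 → 40000 → 32000 → 25600 → 20000 → 16000 → 12800 → 10000 → 8000 — 2 2/3 stops lower (darker).
Net: +2 +1 1/3 −2 2/3 = +2/3 stops.

2/3 stop brighter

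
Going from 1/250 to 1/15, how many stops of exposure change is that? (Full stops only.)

1/250 → 1/125 → 1/60 → 1/30 → 1/15 — count the steps: 4 stops.

4 stops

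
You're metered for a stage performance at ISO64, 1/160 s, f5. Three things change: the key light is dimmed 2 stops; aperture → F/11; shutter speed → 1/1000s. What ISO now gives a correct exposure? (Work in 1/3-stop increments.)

Scene light: 2 stops darker.
Aperture: f/5 → f/5.6 → f/6.3 → f/7.1 → f/8 → f/9 → f/10 → f/11 — 2 1/3 stops narrower (darker).
Shutter speed: 1/160 → 1/200 → 1/250 → 1/320 → 1/400 → 1/500 → 1/640 → 1/800 → 1/1000 — 2 2/3 stops faster (darker).
Net so far: 7 stops darker. ISO: 64 → 80 → 100 → 125 → 160 → 200 → 250 → 320 → 400 → 500 → 640 → 800 → 1000 → 1250 → 1600 → 2000 → 2500 → 3200 → 4000 → 5000 → 6400 → 8000.

ISO 8000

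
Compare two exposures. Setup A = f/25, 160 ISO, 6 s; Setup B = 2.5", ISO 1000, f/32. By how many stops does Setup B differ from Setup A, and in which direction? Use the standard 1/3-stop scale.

2/3 stop brighter

Aperture: f/25 → f/29 → f/32 — 2/3 stop narrower (darker).
Shutter speed: 6 → 5 → 4 → 3.2 → 2.5 — 1 1/3 stops shorter (darker).
ISO: 160 → 200 → 250 → 320 → 400 → 500 → 640 → 800 → 1000 — 2 2/3 stops higher (brighter).
Net: −2/3 −1 1/3 +2 2/3 = +2/3 stops.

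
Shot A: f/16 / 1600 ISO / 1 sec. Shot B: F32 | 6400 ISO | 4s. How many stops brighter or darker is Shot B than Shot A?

2 stops brighter

Aperture: f/16 → f/22 → f/32 — 2 stops stopped down (darker).
Shutter speed: 1 → 2 → 4 — 2 stops slower (brighter).
ISO: 1600 → 3200 → 6400 — 2 stops higher (brighter).
Net: −2 +2 +2 = +2 stops.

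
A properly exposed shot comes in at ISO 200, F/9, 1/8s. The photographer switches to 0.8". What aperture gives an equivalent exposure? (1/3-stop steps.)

f/22

Shutter speed: 1/8 → 1/6 → 1/5 → 1/4 → 0.3 → 0.4 → 0.5 → 0.6 → 0.8 — 2 2/3 stops longer (brighter).
Need 2 2/3 stops darker from the aperture: f/9 → f/10 → f/11 → f/13 → f/14 → f/16 → f/18 → f/20 → f/22.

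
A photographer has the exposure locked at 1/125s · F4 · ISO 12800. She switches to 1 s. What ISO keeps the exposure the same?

ISO 100

Shutter speed: 1/125 → 1/60 → 1/30 → 1/15 → 1/8 → 1/4 → 1/2 → 1 — 7 stops slower (brighter).
Need 7 stops darker from the ISO: 12800 → 6400 → 3200 → 1600 → 800 → 400 → 200 → 100.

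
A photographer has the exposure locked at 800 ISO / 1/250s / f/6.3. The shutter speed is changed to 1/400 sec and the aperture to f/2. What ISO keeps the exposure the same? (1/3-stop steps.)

Shutter speed: 1/250 → 1/320 → 1/400 — 2/3 stop shorter (darker).
Aperture: f/6.3 → f/5.6 → f/5 → f/4.5 → f/4 → f/3.5 → f/3.2 → f/2.8 → f/2.5 → f/2.2 → f/2 — 3 1/3 stops larger aperture (brighter).
Net change so far: 2 2/3 stops brighter. Offset with the ISO: 800 → 640 → 500 → 400 → 320 → 250 → 200 → 160 → 125.

ISO 125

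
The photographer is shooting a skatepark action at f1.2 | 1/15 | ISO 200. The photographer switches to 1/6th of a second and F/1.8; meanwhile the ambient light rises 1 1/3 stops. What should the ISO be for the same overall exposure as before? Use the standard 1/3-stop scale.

ISO 64

Scene light: 1 1/3 stops brighter.
Shutter speed: 1/15 → 1/13 → 1/10 → 1/8 → 1/6 — 1 1/3 stops slower (brighter).
Aperture: f/1.2 → f/1.4 → f/1.6 → f/1.8 — 1 stop smaller aperture (darker).
Net so far: 1 2/3 stops brighter. ISO: 200 → 160 → 125 → 100 → 80 → 64.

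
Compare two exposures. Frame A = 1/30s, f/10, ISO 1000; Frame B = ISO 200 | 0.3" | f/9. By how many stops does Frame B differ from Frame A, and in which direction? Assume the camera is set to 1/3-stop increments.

1 1/3 stops brighter

Aperture: f/10 → f/9 — 1/3 stop wider (brighter).
Shutter speed: 1/30 → 1/25 → 1/20 → 1/15 → 1/13 → 1/10 → 1/8 → 1/6 → 1/5 → 1/4 → 0.3 — 3 1/3 stops slower (brighter).
ISO: 1000 → 800 → 640 → 500 → 400 → 320 → 250 → 200 — 2 1/3 stops lower (darker).
Net: +1/3 +3 1/3 −2 1/3 = +1 1/3 stops.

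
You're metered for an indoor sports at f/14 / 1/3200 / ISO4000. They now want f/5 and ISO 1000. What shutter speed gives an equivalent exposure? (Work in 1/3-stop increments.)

Aperture: f/14 → f/13 → f/11 → f/10 → f/9 → f/8 → f/7.1 → f/6.3 → f/5.6 → f/5 — 3 stops wider (brighter).
ISO: 4000 → 3200 → 2500 → 2000 → 1600 → 1250 → 1000 — 2 stops lower (darker).
Net change so far: 1 stop brighter. Offset with the shutter speed: 1/3200 → 1/4000 → 1/5000 → 1/6400.

1/6400s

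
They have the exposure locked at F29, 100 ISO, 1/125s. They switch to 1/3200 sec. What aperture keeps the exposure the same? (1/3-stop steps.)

f/5.6

Shutter speed: 1/125 → 1/160 → 1/200 → 1/250 → 1/320 → 1/400 → 1/500 → 1/640 → 1/800 → 1/1000 → 1/1250 → 1/1600 → 1/2000 → 1/2500 → 1/3200 — 4 2/3 stops shorter (darker).
Need 4 2/3 stops brighter from the aperture: f/29 → f/25 → f/22 → f/20 → f/18 → f/16 → f/14 → f/13 → f/11 → f/10 → f/9 → f/8 → f/7.1 → f/6.3 → f/5.6.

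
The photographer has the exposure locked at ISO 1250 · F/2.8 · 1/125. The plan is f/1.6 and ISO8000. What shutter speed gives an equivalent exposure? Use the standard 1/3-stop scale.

1/2500s

Aperture: f/2.8 → f/2.5 → f/2.2 → f/2 → f/1.8 → f/1.6 — 1 2/3 stops wider (brighter).
ISO: 1250 → 1600 → 2000 → 2500 → 3200 → 4000 → 5000 → 6400 → 8000 — 2 2/3 stops higher (brighter).
Net change so far: 4 1/3 stops brighter. Offset with the shutter speed: 1/125 → 1/160 → 1/200 → 1/250 → 1/320 → 1/400 → 1/500 → 1/640 → 1/800 → 1/1000 → 1/1250 → 1/1600 → 1/2000 → 1/2500.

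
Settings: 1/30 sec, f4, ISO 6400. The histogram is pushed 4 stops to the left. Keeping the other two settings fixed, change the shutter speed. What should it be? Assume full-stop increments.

Underexposed by 4 stops → need 4 stops brighter.
Shutter speed: 1/30 → 1/15 → 1/8 → 1/4 → 1/2.

1/2s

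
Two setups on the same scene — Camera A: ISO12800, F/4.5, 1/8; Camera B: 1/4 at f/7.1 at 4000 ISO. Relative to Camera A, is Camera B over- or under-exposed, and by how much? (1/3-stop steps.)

Aperture: f/4.5 → f/5 → f/5.6 → f/6.3 → f/7.1 — 1 1/3 stops stopped down (darker).
Shutter speed: 1/8 → 1/6 → 1/5 → 1/4 — 1 stop longer (brighter).
ISO: 12800 → 10000 → 8000 → 6400 → 5000 → 4000 — 1 2/3 stops lower (darker).
Net: −1 1/3 +1 −1 2/3 = −2 stops.

2 stops darker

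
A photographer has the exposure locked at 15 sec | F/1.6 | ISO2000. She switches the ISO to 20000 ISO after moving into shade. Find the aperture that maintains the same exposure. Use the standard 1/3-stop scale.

ISO: 2000 → 2500 → 3200 → 4000 → 5000 → 6400 → 8000 → 10000 → 12800 → 16000 → 20000 — 3 1/3 stops higher (brighter).
Need 3 1/3 stops darker from the aperture: f/1.6 → f/1.8 → f/2 → f/2.2 → f/2.5 → f/2.8 → f/3.2 → f/3.5 → f/4 → f/4.5 → f/5.

f/5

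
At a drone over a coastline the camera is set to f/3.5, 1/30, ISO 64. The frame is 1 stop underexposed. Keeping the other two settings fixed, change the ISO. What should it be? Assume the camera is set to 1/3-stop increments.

ISO 125

Underexposed by 1 stop → need 1 stop brighter.
ISO: 64 → 80 → 100 → 125.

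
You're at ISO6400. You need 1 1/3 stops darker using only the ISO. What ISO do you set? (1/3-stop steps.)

ISO: 6400 → 5000 → 4000 → 3200 → 2500 — 1 1/3 stops dropped (darker).

ISO 2500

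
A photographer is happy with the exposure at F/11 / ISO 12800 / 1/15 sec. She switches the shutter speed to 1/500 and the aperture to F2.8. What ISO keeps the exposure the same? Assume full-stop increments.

Shutter speed: 1/15 → 1/30 → 1/60 → 1/125 → 1/250 → 1/500 — 5 stops shorter (darker).
Aperture: f/11 → f/8 → f/5.6 → f/4 → f/2.8 — 4 stops larger aperture (brighter).
Net change so far: 1 stop darker. Offset with the ISO: 12800 → 25600.

ISO 25600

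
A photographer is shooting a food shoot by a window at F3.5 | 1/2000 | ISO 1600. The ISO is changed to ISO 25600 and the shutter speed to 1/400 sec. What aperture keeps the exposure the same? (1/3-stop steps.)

f/32

ISO: 1600 → 2000 → 2500 → 3200 → 4000 → 5000 → 6400 → 8000 → 10000 → 12800 → 16000 → 20000 → 25600 — 4 stops raised (brighter).
Shutter speed: 1/2000 → 1/1600 → 1/1250 → 1/1000 → 1/800 → 1/640 → 1/500 → 1/400 — 2 1/3 stops longer (brighter).
Net change so far: 6 1/3 stops brighter. Offset with the aperture: f/3.5 → f/4 → f/4.5 → f/5 → f/5.6 → f/6.3 → f/7.1 → f/8 → f/9 → f/10 → f/11 → f/13 → f/14 → f/16 → f/18 → f/20 → f/22 → f/25 → f/29 → f/32.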